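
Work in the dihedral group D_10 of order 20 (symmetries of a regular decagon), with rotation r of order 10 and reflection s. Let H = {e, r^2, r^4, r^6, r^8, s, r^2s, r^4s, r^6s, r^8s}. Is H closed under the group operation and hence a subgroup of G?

Yes

|H| = 10 divides |G| = 20, consistent with Lagrange.
H contains the identity, every element's inverse is in H, and H is closed under ·: it is a subgroup.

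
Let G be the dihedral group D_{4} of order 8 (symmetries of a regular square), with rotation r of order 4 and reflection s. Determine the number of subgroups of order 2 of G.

5

|G| = 8 and 2 | 8, so subgroups of order 2 are possible by Lagrange.
The subgroups of order 2 are: {e, r^2}; {e, r^2s}; {e, r^3s}; {e, rs}; … (5 in all).
So G has 5 subgroups of order 2.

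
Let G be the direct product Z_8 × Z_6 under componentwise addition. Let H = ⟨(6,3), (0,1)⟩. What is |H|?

24

|⟨(6,3)⟩| = 4 and |⟨(0,1)⟩| = 6, so |H| is a multiple of lcm(4, 6) = 12 and divides |G| = 48.
Closing under the operation: H = {(0,0), (0,1), (0,2), (0,3), (0,4), (0,5), (2,0), (2,1), (2,2), (2,3), (2,4), (2,5), (4,0), (4,1), (4,2), (4,3), (4,4), (4,5), (6,0), (6,1), (6,2), (6,3), (6,4), (6,5)}, so |H| = 24.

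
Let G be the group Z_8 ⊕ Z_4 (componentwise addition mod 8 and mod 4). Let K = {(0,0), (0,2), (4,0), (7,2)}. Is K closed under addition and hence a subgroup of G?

No

(7,2) ∈ K but its inverse (1,2) ∉ K, so K is not a subgroup.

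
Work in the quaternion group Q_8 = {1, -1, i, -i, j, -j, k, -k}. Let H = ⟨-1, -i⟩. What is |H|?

4

|⟨-1⟩| = 2 and |⟨-i⟩| = 4, so |H| is a multiple of lcm(2, 4) = 4 and divides |G| = 8.
Closing under the operation: H = {1, -1, i, -i}, so |H| = 4.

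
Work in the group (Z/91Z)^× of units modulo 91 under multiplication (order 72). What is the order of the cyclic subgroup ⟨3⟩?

Compute successive powers of 3 mod 91: 3, 9, 27, 81, 61, 1; 3^6 ≡ 1 (mod 91).
So |⟨3⟩| = 6.

6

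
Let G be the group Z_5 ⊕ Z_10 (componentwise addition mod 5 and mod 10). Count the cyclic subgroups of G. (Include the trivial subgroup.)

14

Each element a generates a cyclic subgroup ⟨a⟩; distinct elements may generate the same one (a cyclic group of order d has φ(d) generators).
Cyclic subgroups by order — order 1: 1; order 2: 1; order 5: 6; order 10: 6.
Total: 14.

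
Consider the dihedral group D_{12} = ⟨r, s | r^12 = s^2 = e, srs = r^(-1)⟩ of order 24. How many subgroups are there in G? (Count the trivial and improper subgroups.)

|G| = 24, so by Lagrange every subgroup order divides 24. Divisors: 1, 2, 3, 4, 6, 8, 12, 24.
Subgroups by order — order 1: 1; order 2: 13; order 3: 1; order 4: 7; order 6: 5; order 8: 3; order 12: 3; order 24: 1.
Total: 1 + 13 + 1 + 7 + 5 + 3 + 3 + 1 = 34.

34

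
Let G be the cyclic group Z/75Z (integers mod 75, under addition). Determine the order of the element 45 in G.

5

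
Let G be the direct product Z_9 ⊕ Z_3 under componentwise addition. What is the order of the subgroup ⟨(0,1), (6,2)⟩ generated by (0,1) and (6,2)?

9

|⟨(0,1)⟩| = 3 and |⟨(6,2)⟩| = 3, so |H| is a multiple of lcm(3, 3) = 3 and divides |G| = 27.
Closing under the operation: H = {(0,0), (0,1), (0,2), (3,0), (3,1), (3,2), (6,0), (6,1), (6,2)}, so |H| = 9.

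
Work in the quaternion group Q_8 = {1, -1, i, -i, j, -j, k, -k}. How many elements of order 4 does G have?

The elements of order 4 are: i, -i, j, -j, k, -k.
That's 6.

6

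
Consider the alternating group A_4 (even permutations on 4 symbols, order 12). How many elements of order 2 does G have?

The elements of order 2 are: (1 2)(3 4), (1 3)(2 4), (1 4)(2 3).
That's 3.

3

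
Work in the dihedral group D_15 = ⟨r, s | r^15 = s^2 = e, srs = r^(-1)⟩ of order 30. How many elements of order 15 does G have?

The elements of order 15 are: r, r^2, r^4, r^7, r^8, r^11, r^13, r^14.
That's 8.

8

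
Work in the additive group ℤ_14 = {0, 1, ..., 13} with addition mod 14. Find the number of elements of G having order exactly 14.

In a cyclic group of order 14, the number of elements of order d (for d | 14) is φ(d).
φ(14) = 6.

6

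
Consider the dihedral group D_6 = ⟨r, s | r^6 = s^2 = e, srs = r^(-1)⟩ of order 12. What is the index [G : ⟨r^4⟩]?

4

|⟨r^4⟩| = 3 and |G| = 12.
By Lagrange, [G : H] = |G|/|H| = 12/3 = 4.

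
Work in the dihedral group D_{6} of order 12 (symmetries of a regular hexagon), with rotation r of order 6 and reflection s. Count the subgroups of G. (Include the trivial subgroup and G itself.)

16

|G| = 12, so by Lagrange every subgroup order divides 12. Divisors: 1, 2, 3, 4, 6, 12.
Subgroups by order — order 1: 1; order 2: 7; order 3: 1; order 4: 3; order 6: 3; order 12: 1.
Total: 1 + 7 + 1 + 3 + 3 + 1 = 16.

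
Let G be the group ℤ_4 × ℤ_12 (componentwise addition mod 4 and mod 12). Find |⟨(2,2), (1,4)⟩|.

|⟨(2,2)⟩| = 6 and |⟨(1,4)⟩| = 12, so |H| is a multiple of lcm(6, 12) = 12 and divides |G| = 48.
Closing under the operation: H = {(0,0), (0,2), (0,4), (0,6), (0,8), (0,10), (1,0), (1,2), (1,4), (1,6), (1,8), (1,10), (2,0), (2,2), (2,4), (2,6), (2,8), (2,10), (3,0), (3,2), (3,4), (3,6), (3,8), (3,10)}, so |H| = 24.

24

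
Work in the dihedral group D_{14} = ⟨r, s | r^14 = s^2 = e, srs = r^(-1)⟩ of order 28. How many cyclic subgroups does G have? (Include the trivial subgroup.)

18

Each element a generates a cyclic subgroup ⟨a⟩; distinct elements may generate the same one (a cyclic group of order d has φ(d) generators).
Cyclic subgroups by order — order 1: 1; order 2: 15; order 7: 1; order 14: 1.
Total: 18.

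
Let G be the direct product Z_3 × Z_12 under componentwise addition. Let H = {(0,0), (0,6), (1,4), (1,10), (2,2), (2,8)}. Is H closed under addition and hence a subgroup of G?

|H| = 6 divides |G| = 36, consistent with Lagrange.
H contains the identity, every element's inverse is in H, and H is closed under +: it is a subgroup.
In fact H = ⟨(2,2)⟩.

Yes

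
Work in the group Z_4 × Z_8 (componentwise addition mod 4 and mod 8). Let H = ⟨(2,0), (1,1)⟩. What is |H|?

|⟨(2,0)⟩| = 2 and |⟨(1,1)⟩| = 8, so |H| is a multiple of lcm(2, 8) = 8 and divides |G| = 32.
Closing under the operation: H = {(0,0), (0,2), (0,4), (0,6), (1,1), (1,3), (1,5), (1,7), (2,0), (2,2), (2,4), (2,6), (3,1), (3,3), (3,5), (3,7)}, so |H| = 16.

16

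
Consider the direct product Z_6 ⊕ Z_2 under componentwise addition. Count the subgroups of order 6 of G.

|G| = 12 and 6 | 12, so subgroups of order 6 are possible by Lagrange.
The subgroups of order 6 are: {(0,0), (0,1), (2,0), (2,1), (4,0), (4,1)}; {(0,0), (1,0), (2,0), (3,0), (4,0), (5,0)}; {(0,0), (1,1), (2,0), (3,1), (4,0), (5,1)}.
So G has 3 subgroups of order 6.

3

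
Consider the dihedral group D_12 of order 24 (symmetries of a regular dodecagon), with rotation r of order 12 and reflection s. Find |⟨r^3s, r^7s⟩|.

6

|⟨r^3s⟩| = 2 and |⟨r^7s⟩| = 2, so |H| is a multiple of lcm(2, 2) = 2 and divides |G| = 24.
Closing under the operation: H = {e, r^4, r^8, r^3s, r^7s, r^11s}, so |H| = 6.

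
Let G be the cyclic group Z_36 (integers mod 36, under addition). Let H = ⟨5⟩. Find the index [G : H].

1

|⟨5⟩| = 36 and |G| = 36.
By Lagrange, [G : H] = |G|/|H| = 36/36 = 1.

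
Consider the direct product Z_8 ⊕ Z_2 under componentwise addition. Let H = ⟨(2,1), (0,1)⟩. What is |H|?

8

|⟨(2,1)⟩| = 4 and |⟨(0,1)⟩| = 2, so |H| is a multiple of lcm(4, 2) = 4 and divides |G| = 16.
Closing under the operation: H = {(0,0), (0,1), (2,0), (2,1), (4,0), (4,1), (6,0), (6,1)}, so |H| = 8.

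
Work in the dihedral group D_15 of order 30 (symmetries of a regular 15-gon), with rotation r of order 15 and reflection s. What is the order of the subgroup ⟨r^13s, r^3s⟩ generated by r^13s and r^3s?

6

|⟨r^13s⟩| = 2 and |⟨r^3s⟩| = 2, so |H| is a multiple of lcm(2, 2) = 2 and divides |G| = 30.
Closing under the operation: H = {e, r^5, r^10, r^3s, r^8s, r^13s}, so |H| = 6.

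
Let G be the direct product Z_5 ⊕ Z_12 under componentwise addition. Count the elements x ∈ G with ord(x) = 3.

2

An element (a,b) has order lcm(ord(a), ord(b)); count pairs with lcm equal to 3.
Enumerating gives 2 such elements.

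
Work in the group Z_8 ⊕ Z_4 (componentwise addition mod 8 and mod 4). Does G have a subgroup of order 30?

No

30 does not divide |G| = 32, so by Lagrange no subgroup of order 30 exists.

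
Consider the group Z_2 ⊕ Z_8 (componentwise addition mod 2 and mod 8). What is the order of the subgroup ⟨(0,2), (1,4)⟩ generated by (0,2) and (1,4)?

8

|⟨(0,2)⟩| = 4 and |⟨(1,4)⟩| = 2, so |H| is a multiple of lcm(4, 2) = 4 and divides |G| = 16.
Closing under the operation: H = {(0,0), (0,2), (0,4), (0,6), (1,0), (1,2), (1,4), (1,6)}, so |H| = 8.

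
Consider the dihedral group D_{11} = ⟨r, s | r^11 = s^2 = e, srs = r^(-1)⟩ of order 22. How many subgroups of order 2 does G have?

|G| = 22 and 2 | 22, so subgroups of order 2 are possible by Lagrange.
The subgroups of order 2 are: {e, r^10s}; {e, r^2s}; {e, r^3s}; {e, r^4s}; … (11 in all).
So G has 11 subgroups of order 2.

11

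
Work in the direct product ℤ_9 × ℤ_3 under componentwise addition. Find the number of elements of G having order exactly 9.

18

An element (a,b) has order lcm(ord(a), ord(b)); count pairs with lcm equal to 9.
Enumerating gives 18 such elements.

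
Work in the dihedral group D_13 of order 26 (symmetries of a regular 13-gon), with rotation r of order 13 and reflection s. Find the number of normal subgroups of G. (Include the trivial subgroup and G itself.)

3

G has 16 subgroups. Checking conjugation-invariance by order — order 1: 1/1 normal; order 2: 0/13 normal; order 13: 1/1 normal; order 26: 1/1 normal.
Total normal subgroups: 3.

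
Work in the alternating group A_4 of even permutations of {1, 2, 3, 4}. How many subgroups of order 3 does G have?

4

|G| = 12 and 3 | 12, so subgroups of order 3 are possible by Lagrange.
The subgroups of order 3 are: {e, (1 2 3), (1 3 2)}; {e, (1 2 4), (1 4 2)}; {e, (1 3 4), (1 4 3)}; {e, (2 3 4), (2 4 3)}.
So G has 4 subgroups of order 3.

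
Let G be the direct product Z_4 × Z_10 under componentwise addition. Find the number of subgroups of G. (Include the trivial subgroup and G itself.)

16

|G| = 40, so by Lagrange every subgroup order divides 40. Divisors: 1, 2, 4, 5, 8, 10, 20, 40.
Subgroups by order — order 1: 1; order 2: 3; order 4: 3; order 5: 1; order 8: 1; order 10: 3; order 20: 3; order 40: 1.
Total: 1 + 3 + 3 + 1 + 1 + 3 + 3 + 1 = 16.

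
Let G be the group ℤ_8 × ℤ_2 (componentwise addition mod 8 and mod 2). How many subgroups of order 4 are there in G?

|G| = 16 and 4 | 16, so subgroups of order 4 are possible by Lagrange.
The subgroups of order 4 are: {(0,0), (0,1), (4,0), (4,1)}; {(0,0), (2,0), (4,0), (6,0)}; {(0,0), (2,1), (4,0), (6,1)}.
So G has 3 subgroups of order 4.

3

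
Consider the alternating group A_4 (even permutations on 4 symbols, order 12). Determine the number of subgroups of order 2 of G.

|G| = 12 and 2 | 12, so subgroups of order 2 are possible by Lagrange.
The subgroups of order 2 are: {e, (1 2)(3 4)}; {e, (1 3)(2 4)}; {e, (1 4)(2 3)}.
So G has 3 subgroups of order 2.

3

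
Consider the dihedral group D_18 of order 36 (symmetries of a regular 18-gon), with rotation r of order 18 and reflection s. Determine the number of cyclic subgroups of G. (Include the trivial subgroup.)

24

Each element a generates a cyclic subgroup ⟨a⟩; distinct elements may generate the same one (a cyclic group of order d has φ(d) generators).
Cyclic subgroups by order — order 1: 1; order 2: 19; order 3: 1; order 6: 1; order 9: 1; order 18: 1.
Total: 24.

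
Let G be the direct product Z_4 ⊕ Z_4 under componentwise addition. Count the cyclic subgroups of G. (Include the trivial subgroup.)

A cyclic subgroup of order d is generated by each of its φ(d) elements of order d, so the cyclic subgroups of order d number (#elements of order d)/φ(d).
Cyclic subgroups by order — order 1: 1; order 2: 3; order 4: 6.
Total: 10.

10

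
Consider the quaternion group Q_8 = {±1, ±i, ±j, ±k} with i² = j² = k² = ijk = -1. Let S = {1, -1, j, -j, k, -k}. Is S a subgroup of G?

No

|S| = 6 does not divide |G| = 8, so by Lagrange S is not a subgroup.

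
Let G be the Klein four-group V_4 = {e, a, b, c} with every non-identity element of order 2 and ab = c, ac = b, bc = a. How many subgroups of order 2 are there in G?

3

|G| = 4 and 2 | 4, so subgroups of order 2 are possible by Lagrange.
The subgroups of order 2 are: {e, a}; {e, b}; {e, c}.
So G has 3 subgroups of order 2.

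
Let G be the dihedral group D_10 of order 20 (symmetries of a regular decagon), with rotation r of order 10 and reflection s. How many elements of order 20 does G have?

0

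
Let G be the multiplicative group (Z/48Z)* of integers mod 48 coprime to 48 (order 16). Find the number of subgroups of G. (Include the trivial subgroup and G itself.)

|G| = 16, so by Lagrange every subgroup order divides 16. Divisors: 1, 2, 4, 8, 16.
Subgroups by order — order 1: 1; order 2: 7; order 4: 11; order 8: 7; order 16: 1.
Total: 1 + 7 + 11 + 7 + 1 = 27.

27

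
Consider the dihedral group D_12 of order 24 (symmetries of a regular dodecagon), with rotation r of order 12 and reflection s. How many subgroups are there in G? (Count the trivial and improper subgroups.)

34

|G| = 24, so by Lagrange every subgroup order divides 24. Divisors: 1, 2, 3, 4, 6, 8, 12, 24.
Subgroups by order — order 1: 1; order 2: 13; order 3: 1; order 4: 7; order 6: 5; order 8: 3; order 12: 3; order 24: 1.
Total: 1 + 13 + 1 + 7 + 5 + 3 + 3 + 1 = 34.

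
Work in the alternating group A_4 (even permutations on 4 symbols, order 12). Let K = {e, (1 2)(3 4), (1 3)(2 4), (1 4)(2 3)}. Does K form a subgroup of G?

|K| = 4 divides |G| = 12, consistent with Lagrange.
K contains the identity, every element's inverse is in K, and K is closed under ∘: it is a subgroup.

Yes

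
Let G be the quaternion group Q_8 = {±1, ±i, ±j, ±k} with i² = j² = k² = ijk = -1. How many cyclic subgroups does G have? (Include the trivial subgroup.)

5

A cyclic subgroup of order d is generated by each of its φ(d) elements of order d, so the cyclic subgroups of order d number (#elements of order d)/φ(d).
Cyclic subgroups by order — order 1: 1; order 2: 1; order 4: 3.
Total: 5.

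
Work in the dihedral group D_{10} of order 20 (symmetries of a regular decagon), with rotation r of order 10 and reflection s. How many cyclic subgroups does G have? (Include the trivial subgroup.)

14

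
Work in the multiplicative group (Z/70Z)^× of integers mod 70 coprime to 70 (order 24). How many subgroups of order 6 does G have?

|G| = 24 and 6 | 24, so subgroups of order 6 are possible by Lagrange.
The subgroups of order 6 are: {1, 11, 19, 51, 59, 69}; {1, 9, 11, 29, 39, 51}; {1, 11, 31, 41, 51, 61}.
So G has 3 subgroups of order 6.

3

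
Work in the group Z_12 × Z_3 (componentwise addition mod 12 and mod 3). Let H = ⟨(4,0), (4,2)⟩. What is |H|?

9

|⟨(4,0)⟩| = 3 and |⟨(4,2)⟩| = 3, so |H| is a multiple of lcm(3, 3) = 3 and divides |G| = 36.
Closing under the operation: H = {(0,0), (0,1), (0,2), (4,0), (4,1), (4,2), (8,0), (8,1), (8,2)}, so |H| = 9.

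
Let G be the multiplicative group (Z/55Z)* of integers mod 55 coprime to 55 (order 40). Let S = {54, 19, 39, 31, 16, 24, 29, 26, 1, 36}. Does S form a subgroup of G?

|S| = 10 divides |G| = 40, consistent with Lagrange.
S contains the identity, every element's inverse is in S, and S is closed under ·: it is a subgroup.
In fact S = ⟨39⟩.

Yes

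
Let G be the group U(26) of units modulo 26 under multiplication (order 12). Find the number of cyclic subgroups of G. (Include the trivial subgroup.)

6

Each element a generates a cyclic subgroup ⟨a⟩; distinct elements may generate the same one (a cyclic group of order d has φ(d) generators).
Cyclic subgroups by order — order 1: 1; order 2: 1; order 3: 1; order 4: 1; order 6: 1; order 12: 1.
Total: 6.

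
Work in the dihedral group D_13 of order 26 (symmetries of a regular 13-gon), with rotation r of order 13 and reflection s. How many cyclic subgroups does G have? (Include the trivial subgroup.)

15

A cyclic subgroup of order d is generated by each of its φ(d) elements of order d, so the cyclic subgroups of order d number (#elements of order d)/φ(d).
Cyclic subgroups by order — order 1: 1; order 2: 13; order 13: 1.
Total: 15.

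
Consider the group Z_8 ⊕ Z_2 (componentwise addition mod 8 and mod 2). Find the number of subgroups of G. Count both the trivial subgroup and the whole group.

|G| = 16, so by Lagrange every subgroup order divides 16. Divisors: 1, 2, 4, 8, 16.
Subgroups by order — order 1: 1; order 2: 3; order 4: 3; order 8: 3; order 16: 1.
Total: 1 + 3 + 3 + 3 + 1 = 11.

11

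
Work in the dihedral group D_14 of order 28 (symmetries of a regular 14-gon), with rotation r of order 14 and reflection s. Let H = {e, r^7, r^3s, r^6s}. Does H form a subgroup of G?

Closure fails: r^3s · r^6s = r^11 ∉ H. So H is not a subgroup.

No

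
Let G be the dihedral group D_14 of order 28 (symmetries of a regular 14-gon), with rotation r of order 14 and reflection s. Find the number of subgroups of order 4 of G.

|G| = 28 and 4 | 28, so subgroups of order 4 are possible by Lagrange.
The subgroups of order 4 are: {e, r^7, r^3s, r^10s}; {e, r^7, r^4s, r^11s}; {e, r^7, r^5s, r^12s}; {e, r^7, r^6s, r^13s}; … (7 in all).
So G has 7 subgroups of order 4.

7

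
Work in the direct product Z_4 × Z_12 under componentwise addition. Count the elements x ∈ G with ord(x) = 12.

An element (a,b) has order lcm(ord(a), ord(b)); count pairs with lcm equal to 12.
Enumerating gives 24 such elements.

24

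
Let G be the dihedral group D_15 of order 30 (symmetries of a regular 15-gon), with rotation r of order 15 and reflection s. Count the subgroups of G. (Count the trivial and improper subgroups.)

|G| = 30, so by Lagrange every subgroup order divides 30. Divisors: 1, 2, 3, 5, 6, 10, 15, 30.
Subgroups by order — order 1: 1; order 2: 15; order 3: 1; order 5: 1; order 6: 5; order 10: 3; order 15: 1; order 30: 1.
Total: 1 + 15 + 1 + 1 + 5 + 3 + 1 + 1 = 28.

28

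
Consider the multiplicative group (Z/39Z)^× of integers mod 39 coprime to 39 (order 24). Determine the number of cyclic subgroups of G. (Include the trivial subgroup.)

Each element a generates a cyclic subgroup ⟨a⟩; distinct elements may generate the same one (a cyclic group of order d has φ(d) generators).
Cyclic subgroups by order — order 1: 1; order 2: 3; order 3: 1; order 4: 2; order 6: 3; order 12: 2.
Total: 12.

12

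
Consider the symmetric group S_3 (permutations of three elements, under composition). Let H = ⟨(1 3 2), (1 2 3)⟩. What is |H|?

|⟨(1 3 2)⟩| = 3 and |⟨(1 2 3)⟩| = 3, so |H| is a multiple of lcm(3, 3) = 3 and divides |G| = 6.
Closing under the operation: H = {e, (1 2 3), (1 3 2)}, so |H| = 3.

3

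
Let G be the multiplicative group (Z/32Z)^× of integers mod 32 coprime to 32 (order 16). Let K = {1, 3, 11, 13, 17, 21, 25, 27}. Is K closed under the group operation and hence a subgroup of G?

No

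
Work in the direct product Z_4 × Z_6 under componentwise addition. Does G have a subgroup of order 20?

No

20 does not divide |G| = 24, so by Lagrange no subgroup of order 20 exists.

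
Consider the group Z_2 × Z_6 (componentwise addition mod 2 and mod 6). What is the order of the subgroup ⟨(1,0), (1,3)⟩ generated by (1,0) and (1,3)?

4

|⟨(1,0)⟩| = 2 and |⟨(1,3)⟩| = 2, so |H| is a multiple of lcm(2, 2) = 2 and divides |G| = 12.
Closing under the operation: H = {(0,0), (0,3), (1,0), (1,3)}, so |H| = 4.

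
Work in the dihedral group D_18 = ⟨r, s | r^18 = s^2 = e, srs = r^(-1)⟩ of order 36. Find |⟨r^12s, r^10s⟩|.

18

|⟨r^12s⟩| = 2 and |⟨r^10s⟩| = 2, so |H| is a multiple of lcm(2, 2) = 2 and divides |G| = 36.
Closing under the operation: H = {e, r^2, r^4, r^6, r^8, r^10, r^12, r^14, r^16, s, r^2s, r^4s, r^6s, r^8s, r^10s, r^12s, r^14s, r^16s}, so |H| = 18.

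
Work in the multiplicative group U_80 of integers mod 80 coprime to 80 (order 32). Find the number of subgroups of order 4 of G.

19

|G| = 32 and 4 | 32, so subgroups of order 4 are possible by Lagrange.
The subgroups of order 4 are: {1, 11, 41, 51}; {1, 9, 13, 37}; {1, 17, 33, 49}; {1, 19, 41, 59}; … (19 in all).
So G has 19 subgroups of order 4.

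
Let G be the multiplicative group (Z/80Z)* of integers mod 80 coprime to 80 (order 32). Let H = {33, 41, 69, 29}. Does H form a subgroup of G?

No

The identity 1 ∉ H, so H is not a subgroup.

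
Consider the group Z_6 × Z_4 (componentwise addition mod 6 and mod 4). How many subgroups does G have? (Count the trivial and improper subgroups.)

|G| = 24, so by Lagrange every subgroup order divides 24. Divisors: 1, 2, 3, 4, 6, 8, 12, 24.
Subgroups by order — order 1: 1; order 2: 3; order 3: 1; order 4: 3; order 6: 3; order 8: 1; order 12: 3; order 24: 1.
Total: 1 + 3 + 1 + 3 + 3 + 1 + 3 + 1 = 16.

16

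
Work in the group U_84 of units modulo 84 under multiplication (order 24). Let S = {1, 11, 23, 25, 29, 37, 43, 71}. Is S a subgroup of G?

Closure fails: 37 · 43 = 79 ∉ S. So S is not a subgroup.

No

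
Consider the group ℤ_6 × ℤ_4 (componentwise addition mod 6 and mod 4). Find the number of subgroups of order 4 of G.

|G| = 24 and 4 | 24, so subgroups of order 4 are possible by Lagrange.
The subgroups of order 4 are: {(0,0), (0,1), (0,2), (0,3)}; {(0,0), (0,2), (3,0), (3,2)}; {(0,0), (0,2), (3,1), (3,3)}.
So G has 3 subgroups of order 4.

3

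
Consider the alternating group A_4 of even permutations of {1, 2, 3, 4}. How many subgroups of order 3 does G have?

|G| = 12 and 3 | 12, so subgroups of order 3 are possible by Lagrange.
The subgroups of order 3 are: {e, (1 2 3), (1 3 2)}; {e, (1 2 4), (1 4 2)}; {e, (1 3 4), (1 4 3)}; {e, (2 3 4), (2 4 3)}.
So G has 4 subgroups of order 3.

4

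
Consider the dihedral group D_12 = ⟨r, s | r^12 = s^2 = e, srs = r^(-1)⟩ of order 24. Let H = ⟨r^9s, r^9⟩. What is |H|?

8

|⟨r^9s⟩| = 2 and |⟨r^9⟩| = 4, so |H| is a multiple of lcm(2, 4) = 4 and divides |G| = 24.
Closing under the operation: H = {e, r^3, r^6, r^9, s, r^3s, r^6s, r^9s}, so |H| = 8.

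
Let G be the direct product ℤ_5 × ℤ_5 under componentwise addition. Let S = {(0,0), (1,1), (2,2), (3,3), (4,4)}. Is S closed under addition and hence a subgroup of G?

|S| = 5 divides |G| = 25, consistent with Lagrange.
S contains the identity, every element's inverse is in S, and S is closed under +: it is a subgroup.
In fact S = ⟨(4,4)⟩.

Yes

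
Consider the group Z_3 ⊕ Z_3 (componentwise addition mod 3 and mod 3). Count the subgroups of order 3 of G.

4

|G| = 9 and 3 | 9, so subgroups of order 3 are possible by Lagrange.
The subgroups of order 3 are: {(0,0), (0,1), (0,2)}; {(0,0), (1,0), (2,0)}; {(0,0), (1,1), (2,2)}; {(0,0), (1,2), (2,1)}.
So G has 4 subgroups of order 3.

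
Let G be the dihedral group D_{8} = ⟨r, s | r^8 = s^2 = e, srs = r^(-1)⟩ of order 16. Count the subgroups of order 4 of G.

|G| = 16 and 4 | 16, so subgroups of order 4 are possible by Lagrange.
The subgroups of order 4 are: {e, r^2, r^4, r^6}; {e, r^4, r^2s, r^6s}; {e, r^4, r^3s, r^7s}; {e, r^4, s, r^4s}; … (5 in all).
So G has 5 subgroups of order 4.

5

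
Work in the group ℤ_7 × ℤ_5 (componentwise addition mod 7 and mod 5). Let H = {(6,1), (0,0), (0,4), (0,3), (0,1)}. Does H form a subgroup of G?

(6,1) ∈ H but its inverse (1,4) ∉ H, so H is not a subgroup.

No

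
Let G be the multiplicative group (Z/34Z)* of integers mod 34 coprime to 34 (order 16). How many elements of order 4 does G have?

2

The elements of order 4 are: 13, 21.
That's 2.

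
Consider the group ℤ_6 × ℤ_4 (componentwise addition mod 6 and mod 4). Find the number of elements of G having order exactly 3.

2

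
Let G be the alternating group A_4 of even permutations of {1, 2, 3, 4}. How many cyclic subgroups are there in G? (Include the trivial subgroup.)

8

Group the elements of G by the cyclic subgroup they generate; each cyclic subgroup of order d accounts for φ(d) elements.
Cyclic subgroups by order — order 1: 1; order 2: 3; order 3: 4.
Total: 8.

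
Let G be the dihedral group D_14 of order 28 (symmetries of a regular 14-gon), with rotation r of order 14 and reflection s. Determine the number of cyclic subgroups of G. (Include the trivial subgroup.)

18

Each element a generates a cyclic subgroup ⟨a⟩; distinct elements may generate the same one (a cyclic group of order d has φ(d) generators).
Cyclic subgroups by order — order 1: 1; order 2: 15; order 7: 1; order 14: 1.
Total: 18.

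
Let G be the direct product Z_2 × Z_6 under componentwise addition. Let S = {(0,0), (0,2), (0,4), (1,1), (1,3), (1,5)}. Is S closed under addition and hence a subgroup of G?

Yes

|S| = 6 divides |G| = 12, consistent with Lagrange.
S contains the identity, every element's inverse is in S, and S is closed under +: it is a subgroup.
In fact S = ⟨(1,5)⟩.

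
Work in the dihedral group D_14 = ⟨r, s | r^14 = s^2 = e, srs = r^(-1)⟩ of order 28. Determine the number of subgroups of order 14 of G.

|G| = 28 and 14 | 28, so subgroups of order 14 are possible by Lagrange.
The subgroups of order 14 are: {e, r, r^2, r^3, r^4, r^5, r^6, r^7, r^8, r^9, r^10, r^11, r^12, r^13}; {e, r^2, r^4, r^6, r^8, r^10, r^12, s, r^2s, r^4s, r^6s, r^8s, r^10s, r^12s}; {e, r^2, r^4, r^6, r^8, r^10, r^12, rs, r^3s, r^5s, r^7s, r^9s, r^11s, r^13s}.
So G has 3 subgroups of order 14.

3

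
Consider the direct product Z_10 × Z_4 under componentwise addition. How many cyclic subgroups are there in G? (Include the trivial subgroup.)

12

A cyclic subgroup of order d is generated by each of its φ(d) elements of order d, so the cyclic subgroups of order d number (#elements of order d)/φ(d).
Cyclic subgroups by order — order 1: 1; order 2: 3; order 4: 2; order 5: 1; order 10: 3; order 20: 2.
Total: 12.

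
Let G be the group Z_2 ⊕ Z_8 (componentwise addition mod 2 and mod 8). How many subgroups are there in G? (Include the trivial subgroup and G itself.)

|G| = 16, so by Lagrange every subgroup order divides 16. Divisors: 1, 2, 4, 8, 16.
Subgroups by order — order 1: 1; order 2: 3; order 4: 3; order 8: 3; order 16: 1.
Total: 1 + 3 + 3 + 3 + 1 = 11.

11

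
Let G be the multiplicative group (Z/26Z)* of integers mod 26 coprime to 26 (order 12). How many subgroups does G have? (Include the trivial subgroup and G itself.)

6

|G| = 12, so by Lagrange every subgroup order divides 12. Divisors: 1, 2, 3, 4, 6, 12.
Subgroups by order — order 1: 1; order 2: 1; order 3: 1; order 4: 1; order 6: 1; order 12: 1.
Total: 1 + 1 + 1 + 1 + 1 + 1 = 6.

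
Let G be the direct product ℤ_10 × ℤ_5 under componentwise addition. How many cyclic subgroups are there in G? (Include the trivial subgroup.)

14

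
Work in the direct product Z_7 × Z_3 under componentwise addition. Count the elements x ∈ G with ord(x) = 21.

An element (a,b) has order lcm(ord(a), ord(b)); count pairs with lcm equal to 21.
Enumerating gives 12 such elements.

12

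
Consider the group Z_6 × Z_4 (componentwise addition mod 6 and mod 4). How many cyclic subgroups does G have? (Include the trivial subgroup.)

Group the elements of G by the cyclic subgroup they generate; each cyclic subgroup of order d accounts for φ(d) elements.
Cyclic subgroups by order — order 1: 1; order 2: 3; order 3: 1; order 4: 2; order 6: 3; order 12: 2.
Total: 12.

12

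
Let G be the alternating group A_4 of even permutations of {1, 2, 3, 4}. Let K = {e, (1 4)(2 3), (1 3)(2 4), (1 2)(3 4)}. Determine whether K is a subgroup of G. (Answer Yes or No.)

|K| = 4 divides |G| = 12, consistent with Lagrange.
K contains the identity, every element's inverse is in K, and K is closed under ∘: it is a subgroup.

Yes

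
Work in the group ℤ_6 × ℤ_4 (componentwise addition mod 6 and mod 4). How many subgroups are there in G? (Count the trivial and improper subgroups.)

16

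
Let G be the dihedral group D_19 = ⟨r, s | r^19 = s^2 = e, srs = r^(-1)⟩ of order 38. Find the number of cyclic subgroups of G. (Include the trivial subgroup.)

21

Group the elements of G by the cyclic subgroup they generate; each cyclic subgroup of order d accounts for φ(d) elements.
Cyclic subgroups by order — order 1: 1; order 2: 19; order 19: 1.
Total: 21.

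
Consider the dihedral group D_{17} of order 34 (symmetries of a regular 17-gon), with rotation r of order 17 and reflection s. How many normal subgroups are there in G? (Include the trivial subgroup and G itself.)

G has 20 subgroups. Checking conjugation-invariance by order — order 1: 1/1 normal; order 2: 0/17 normal; order 17: 1/1 normal; order 34: 1/1 normal.
Total normal subgroups: 3.

3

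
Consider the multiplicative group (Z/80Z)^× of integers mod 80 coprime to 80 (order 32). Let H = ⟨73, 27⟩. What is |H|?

16

|⟨73⟩| = 4 and |⟨27⟩| = 4, so |H| is a multiple of lcm(4, 4) = 4 and divides |G| = 32.
Closing under the operation: H = {1, 3, 9, 11, 17, 19, 27, 33, 41, 43, 49, 51, 57, 59, 67, 73}, so |H| = 16.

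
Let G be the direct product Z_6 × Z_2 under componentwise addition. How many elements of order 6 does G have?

An element (a,b) has order lcm(ord(a), ord(b)); count pairs with lcm equal to 6.
Enumerating gives 6 such elements.

6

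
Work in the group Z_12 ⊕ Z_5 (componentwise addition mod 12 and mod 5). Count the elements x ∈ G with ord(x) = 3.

An element (a,b) has order lcm(ord(a), ord(b)); count pairs with lcm equal to 3.
Enumerating gives 2 such elements.

2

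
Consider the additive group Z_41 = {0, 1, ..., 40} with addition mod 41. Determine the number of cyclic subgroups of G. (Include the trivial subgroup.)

2

Group the elements of G by the cyclic subgroup they generate; each cyclic subgroup of order d accounts for φ(d) elements.
Cyclic subgroups by order — order 1: 1; order 41: 1.
Total: 2.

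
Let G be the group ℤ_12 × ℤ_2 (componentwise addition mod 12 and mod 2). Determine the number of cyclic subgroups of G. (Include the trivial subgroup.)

A cyclic subgroup of order d is generated by each of its φ(d) elements of order d, so the cyclic subgroups of order d number (#elements of order d)/φ(d).
Cyclic subgroups by order — order 1: 1; order 2: 3; order 3: 1; order 4: 2; order 6: 3; order 12: 2.
Total: 12.

12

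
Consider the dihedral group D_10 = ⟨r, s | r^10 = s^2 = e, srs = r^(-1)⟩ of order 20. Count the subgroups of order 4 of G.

|G| = 20 and 4 | 20, so subgroups of order 4 are possible by Lagrange.
The subgroups of order 4 are: {e, r^5, r^2s, r^7s}; {e, r^5, r^3s, r^8s}; {e, r^5, r^4s, r^9s}; {e, r^5, s, r^5s}; … (5 in all).
So G has 5 subgroups of order 4.

5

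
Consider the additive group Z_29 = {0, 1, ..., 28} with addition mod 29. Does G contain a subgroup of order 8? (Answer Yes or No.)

No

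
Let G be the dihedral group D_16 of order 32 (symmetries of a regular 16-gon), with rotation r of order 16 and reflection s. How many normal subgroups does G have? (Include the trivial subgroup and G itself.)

G has 36 subgroups. Checking conjugation-invariance by order — order 1: 1/1 normal; order 2: 1/17 normal; order 4: 1/9 normal; order 8: 1/5 normal; order 16: 3/3 normal; order 32: 1/1 normal.
Total normal subgroups: 8.

8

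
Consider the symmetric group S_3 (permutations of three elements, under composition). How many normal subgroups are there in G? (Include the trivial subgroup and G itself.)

3

G has 6 subgroups. Checking conjugation-invariance by order — order 1: 1/1 normal; order 2: 0/3 normal; order 3: 1/1 normal; order 6: 1/1 normal.
Total normal subgroups: 3.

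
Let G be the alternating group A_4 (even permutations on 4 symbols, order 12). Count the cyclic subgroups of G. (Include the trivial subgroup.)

8

A cyclic subgroup of order d is generated by each of its φ(d) elements of order d, so the cyclic subgroups of order d number (#elements of order d)/φ(d).
Cyclic subgroups by order — order 1: 1; order 2: 3; order 3: 4.
Total: 8.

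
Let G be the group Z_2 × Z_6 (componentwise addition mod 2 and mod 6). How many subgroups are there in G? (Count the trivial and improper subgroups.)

10

|G| = 12, so by Lagrange every subgroup order divides 12. Divisors: 1, 2, 3, 4, 6, 12.
Subgroups by order — order 1: 1; order 2: 3; order 3: 1; order 4: 1; order 6: 3; order 12: 1.
Total: 1 + 3 + 1 + 1 + 3 + 1 = 10.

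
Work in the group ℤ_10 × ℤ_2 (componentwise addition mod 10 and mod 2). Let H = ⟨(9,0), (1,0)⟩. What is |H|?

|⟨(9,0)⟩| = 10 and |⟨(1,0)⟩| = 10, so |H| is a multiple of lcm(10, 10) = 10 and divides |G| = 20.
Closing under the operation: H = {(0,0), (1,0), (2,0), (3,0), (4,0), (5,0), (6,0), (7,0), (8,0), (9,0)}, so |H| = 10.

10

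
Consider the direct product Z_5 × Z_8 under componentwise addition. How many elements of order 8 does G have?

An element (a,b) has order lcm(ord(a), ord(b)); count pairs with lcm equal to 8.
Enumerating gives 4 such elements.

4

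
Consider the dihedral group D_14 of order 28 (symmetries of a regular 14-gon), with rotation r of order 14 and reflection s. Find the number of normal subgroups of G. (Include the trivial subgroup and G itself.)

7

G has 28 subgroups. Checking conjugation-invariance by order — order 1: 1/1 normal; order 2: 1/15 normal; order 4: 0/7 normal; order 7: 1/1 normal; order 14: 3/3 normal; order 28: 1/1 normal.
Total normal subgroups: 7.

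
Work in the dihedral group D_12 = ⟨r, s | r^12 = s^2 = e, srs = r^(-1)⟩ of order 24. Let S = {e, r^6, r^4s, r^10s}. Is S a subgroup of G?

Yes

|S| = 4 divides |G| = 24, consistent with Lagrange.
S contains the identity, every element's inverse is in S, and S is closed under ·: it is a subgroup.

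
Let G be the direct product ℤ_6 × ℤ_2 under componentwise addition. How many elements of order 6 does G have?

An element (a,b) has order lcm(ord(a), ord(b)); count pairs with lcm equal to 6.
Enumerating gives 6 such elements.

6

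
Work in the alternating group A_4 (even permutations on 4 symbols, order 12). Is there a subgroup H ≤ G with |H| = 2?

2 | 12. A subgroup of order 2 is {e, (1 2)(3 4)}.

Yes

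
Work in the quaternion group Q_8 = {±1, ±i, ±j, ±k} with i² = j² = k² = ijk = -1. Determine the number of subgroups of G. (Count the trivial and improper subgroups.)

6

|G| = 8, so by Lagrange every subgroup order divides 8. Divisors: 1, 2, 4, 8.
Subgroups by order — order 1: 1; order 2: 1; order 4: 3; order 8: 1.
Total: 1 + 1 + 3 + 1 = 6.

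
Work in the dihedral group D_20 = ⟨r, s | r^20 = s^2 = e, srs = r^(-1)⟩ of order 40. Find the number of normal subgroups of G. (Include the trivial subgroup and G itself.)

G has 48 subgroups. Checking conjugation-invariance by order — order 1: 1/1 normal; order 2: 1/21 normal; order 4: 1/11 normal; order 5: 1/1 normal; order 8: 0/5 normal; order 10: 1/5 normal; order 20: 3/3 normal; order 40: 1/1 normal.
Total normal subgroups: 9.

9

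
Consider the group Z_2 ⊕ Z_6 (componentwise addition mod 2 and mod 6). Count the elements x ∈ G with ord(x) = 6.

6

An element (a,b) has order lcm(ord(a), ord(b)); count pairs with lcm equal to 6.
Enumerating gives 6 such elements.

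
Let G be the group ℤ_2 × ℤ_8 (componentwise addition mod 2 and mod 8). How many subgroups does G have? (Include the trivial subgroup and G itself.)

11

|G| = 16, so by Lagrange every subgroup order divides 16. Divisors: 1, 2, 4, 8, 16.
Subgroups by order — order 1: 1; order 2: 3; order 4: 3; order 8: 3; order 16: 1.
Total: 1 + 3 + 3 + 3 + 1 = 11.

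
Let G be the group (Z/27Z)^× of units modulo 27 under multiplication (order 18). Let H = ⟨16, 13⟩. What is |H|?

|⟨16⟩| = 9 and |⟨13⟩| = 9, so |H| is a multiple of lcm(9, 9) = 9 and divides |G| = 18.
Closing under the operation: H = {1, 4, 7, 10, 13, 16, 19, 22, 25}, so |H| = 9.

9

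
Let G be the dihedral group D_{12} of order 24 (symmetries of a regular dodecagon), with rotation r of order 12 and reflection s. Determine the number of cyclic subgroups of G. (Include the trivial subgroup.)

Group the elements of G by the cyclic subgroup they generate; each cyclic subgroup of order d accounts for φ(d) elements.
Cyclic subgroups by order — order 1: 1; order 2: 13; order 3: 1; order 4: 1; order 6: 1; order 12: 1.
Total: 18.

18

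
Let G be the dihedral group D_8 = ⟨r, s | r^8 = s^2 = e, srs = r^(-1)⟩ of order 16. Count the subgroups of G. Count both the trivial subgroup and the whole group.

19

|G| = 16, so by Lagrange every subgroup order divides 16. Divisors: 1, 2, 4, 8, 16.
Subgroups by order — order 1: 1; order 2: 9; order 4: 5; order 8: 3; order 16: 1.
Total: 1 + 9 + 5 + 3 + 1 = 19.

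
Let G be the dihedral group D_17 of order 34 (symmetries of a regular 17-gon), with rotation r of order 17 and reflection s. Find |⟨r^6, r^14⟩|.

17

|⟨r^6⟩| = 17 and |⟨r^14⟩| = 17, so |H| is a multiple of lcm(17, 17) = 17 and divides |G| = 34.
Closing under the operation: H = {e, r, r^2, r^3, r^4, r^5, r^6, r^7, r^8, r^9, r^10, r^11, r^12, r^13, r^14, r^15, r^16}, so |H| = 17.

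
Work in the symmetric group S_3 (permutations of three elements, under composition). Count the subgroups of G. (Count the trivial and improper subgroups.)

6

|G| = 6, so by Lagrange every subgroup order divides 6. Divisors: 1, 2, 3, 6.
Subgroups by order — order 1: 1; order 2: 3; order 3: 1; order 6: 1.
Total: 1 + 3 + 1 + 1 = 6.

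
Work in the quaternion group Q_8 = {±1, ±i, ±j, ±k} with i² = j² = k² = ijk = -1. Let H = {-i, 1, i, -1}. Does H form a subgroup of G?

Yes

|H| = 4 divides |G| = 8, consistent with Lagrange.
H contains the identity, every element's inverse is in H, and H is closed under ·: it is a subgroup.
In fact H = ⟨-i⟩.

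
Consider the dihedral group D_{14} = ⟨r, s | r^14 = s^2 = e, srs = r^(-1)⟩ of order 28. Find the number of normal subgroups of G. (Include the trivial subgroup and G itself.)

7

G has 28 subgroups. Checking conjugation-invariance by order — order 1: 1/1 normal; order 2: 1/15 normal; order 4: 0/7 normal; order 7: 1/1 normal; order 14: 3/3 normal; order 28: 1/1 normal.
Total normal subgroups: 7.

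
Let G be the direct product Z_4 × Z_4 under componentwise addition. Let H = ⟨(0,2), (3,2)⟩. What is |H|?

|⟨(0,2)⟩| = 2 and |⟨(3,2)⟩| = 4, so |H| is a multiple of lcm(2, 4) = 4 and divides |G| = 16.
Closing under the operation: H = {(0,0), (0,2), (1,0), (1,2), (2,0), (2,2), (3,0), (3,2)}, so |H| = 8.

8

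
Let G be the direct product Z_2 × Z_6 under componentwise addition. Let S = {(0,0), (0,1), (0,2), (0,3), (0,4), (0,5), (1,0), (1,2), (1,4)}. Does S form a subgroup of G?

No

|S| = 9 does not divide |G| = 12, so by Lagrange S is not a subgroup.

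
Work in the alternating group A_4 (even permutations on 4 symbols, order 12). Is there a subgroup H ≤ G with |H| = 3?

Yes

3 | 12. A subgroup of order 3 is {e, (1 2 3), (1 3 2)}.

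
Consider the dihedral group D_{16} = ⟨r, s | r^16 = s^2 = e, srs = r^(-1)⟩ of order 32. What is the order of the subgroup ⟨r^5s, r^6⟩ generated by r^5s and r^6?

|⟨r^5s⟩| = 2 and |⟨r^6⟩| = 8, so |H| is a multiple of lcm(2, 8) = 8 and divides |G| = 32.
Closing under the operation: H = {e, r^2, r^4, r^6, r^8, r^10, r^12, r^14, rs, r^3s, r^5s, r^7s, r^9s, r^11s, r^13s, r^15s}, so |H| = 16.

16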